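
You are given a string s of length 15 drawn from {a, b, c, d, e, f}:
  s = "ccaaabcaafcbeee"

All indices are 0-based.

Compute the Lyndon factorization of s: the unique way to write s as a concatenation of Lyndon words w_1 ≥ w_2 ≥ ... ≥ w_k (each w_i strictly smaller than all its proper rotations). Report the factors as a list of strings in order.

["c", "c", "aaabcaafcbeee"]

emit factor 1: 'c' (i=0, period=1)
emit factor 2: 'c' (i=1, period=1)
emit factor 3: 'aaabcaafcbeee' (i=2, period=13)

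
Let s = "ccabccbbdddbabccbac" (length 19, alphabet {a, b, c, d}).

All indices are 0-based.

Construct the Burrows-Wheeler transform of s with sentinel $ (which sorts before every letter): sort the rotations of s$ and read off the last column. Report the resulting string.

rank  rotation              last
    0  $ccabccbbdddbabccbac  c
    1  abccbac$ccabccbbdddb  b
    2  abccbbdddbabccbac$cc  c
    3  ac$ccabccbbdddbabccb  b
    4  babccbac$ccabccbbddd  d
    5  bac$ccabccbbdddbabcc  c
    6  bbdddbabccbac$ccabcc  c
    7  bccbac$ccabccbbdddba  a
    8  bccbbdddbabccbac$cca  a
    9  bdddbabccbac$ccabccb  b
   10  c$ccabccbbdddbabccba  a
   11  cabccbbdddbabccbac$c  c
   12  cbac$ccabccbbdddbabc  c
   13  cbbdddbabccbac$ccabc  c
   14  ccabccbbdddbabccbac$  $
   15  ccbac$ccabccbbdddbab  b
   16  ccbbdddbabccbac$ccab  b
   17  dbabccbac$ccabccbbdd  d
   18  ddbabccbac$ccabccbbd  d
   19  dddbabccbac$ccabccbb  b

cbcbdccaabaccc$bbddb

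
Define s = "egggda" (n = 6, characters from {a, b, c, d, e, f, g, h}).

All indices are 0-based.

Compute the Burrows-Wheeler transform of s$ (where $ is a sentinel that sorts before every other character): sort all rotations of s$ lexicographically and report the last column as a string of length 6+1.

adg$gge

rank  rotation last
    0  $egggda  a
    1  a$egggd  d
    2  da$eggg  g
    3  egggda$  $
    4  gda$egg  g
    5  ggda$eg  g
    6  gggda$e  e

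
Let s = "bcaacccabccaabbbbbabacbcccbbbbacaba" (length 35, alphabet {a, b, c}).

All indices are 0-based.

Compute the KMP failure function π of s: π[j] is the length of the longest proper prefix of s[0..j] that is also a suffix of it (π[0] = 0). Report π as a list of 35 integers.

π[0] = 0
j=1 s[j]='c': π[1]=0 (border '')
j=2 s[j]='a': π[2]=0 (border '')
j=3 s[j]='a': π[3]=0 (border '')
j=4 s[j]='c': π[4]=0 (border '')
j=5 s[j]='c': π[5]=0 (border '')
j=6 s[j]='c': π[6]=0 (border '')
j=7 s[j]='a': π[7]=0 (border '')
j=8 s[j]='b': π[8]=1 (border 'b')
j=9 s[j]='c': π[9]=2 (border 'bc')
j=10 s[j]='c': k: 2→0; π[10]=0 (border '')
j=11 s[j]='a': π[11]=0 (border '')
j=12 s[j]='a': π[12]=0 (border '')
j=13 s[j]='b': π[13]=1 (border 'b')
j=14 s[j]='b': k: 1→0; π[14]=1 (border 'b')
j=15 s[j]='b': k: 1→0; π[15]=1 (border 'b')
j=16 s[j]='b': k: 1→0; π[16]=1 (border 'b')
j=17 s[j]='b': k: 1→0; π[17]=1 (border 'b')
j=18 s[j]='a': k: 1→0; π[18]=0 (border '')
j=19 s[j]='b': π[19]=1 (border 'b')
j=20 s[j]='a': k: 1→0; π[20]=0 (border '')
j=21 s[j]='c': π[21]=0 (border '')
j=22 s[j]='b': π[22]=1 (border 'b')
j=23 s[j]='c': π[23]=2 (border 'bc')
j=24 s[j]='c': k: 2→0; π[24]=0 (border '')
j=25 s[j]='c': π[25]=0 (border '')
j=26 s[j]='b': π[26]=1 (border 'b')
j=27 s[j]='b': k: 1→0; π[27]=1 (border 'b')
j=28 s[j]='b': k: 1→0; π[28]=1 (border 'b')
j=29 s[j]='b': k: 1→0; π[29]=1 (border 'b')
j=30 s[j]='a': k: 1→0; π[30]=0 (border '')
j=31 s[j]='c': π[31]=0 (border '')
j=32 s[j]='a': π[32]=0 (border '')
j=33 s[j]='b': π[33]=1 (border 'b')
j=34 s[j]='a': k: 1→0; π[34]=0 (border '')

[0, 0, 0, 0, 0, 0, 0, 0, 1, 2, 0, 0, 0, 1, 1, 1, 1, 1, 0, 1, 0, 0, 1, 2, 0, 0, 1, 1, 1, 1, 0, 0, 0, 1, 0]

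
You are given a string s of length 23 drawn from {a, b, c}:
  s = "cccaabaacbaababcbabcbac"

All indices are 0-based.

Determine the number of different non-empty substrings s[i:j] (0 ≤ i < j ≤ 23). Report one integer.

227

sorted suffixes:
  #0 SA[0]=3  'aabaacbaababcbabcbac'
  #1 SA[1]=10  'aababcbabcbac'
  #2 SA[2]=6  'aacbaababcbabcbac'
  #3 SA[3]=4  'abaacbaababcbabcbac'
  #4 SA[4]=11  'ababcbabcbac'
  #5 SA[5]=13  'abcbabcbac'
  #6 SA[6]=17  'abcbac'
  #7 SA[7]=21  'ac'
  #8 SA[8]=7  'acbaababcbabcbac'
  #9 SA[9]=9  'baababcbabcbac'
  #10 SA[10]=5  'baacbaababcbabcbac'
  #11 SA[11]=12  'babcbabcbac'
  #12 SA[12]=16  'babcbac'
  #13 SA[13]=20  'bac'
  #14 SA[14]=14  'bcbabcbac'
  #15 SA[15]=18  'bcbac'
  #16 SA[16]=22  'c'
  #17 SA[17]=2  'caabaacbaababcbabcbac'
  #18 SA[18]=8  'cbaababcbabcbac'
  #19 SA[19]=15  'cbabcbac'
  #20 SA[20]=19  'cbac'
  #21 SA[21]=1  'ccaabaacbaababcbabcbac'
  #22 SA[22]=0  'cccaabaacbaababcbabcbac'

SA = [3, 10, 6, 4, 11, 13, 17, 21, 7, 9, 5, 12, 16, 20, 14, 18, 22, 2, 8, 15, 19, 1, 0]
[i] adj suffixes → lcp
  [1] 3/10 → 4 ('aaba')
  [2] 10/6 → 2 ('aa')
  [3] 6/4 → 1 ('a')
  [4] 4/11 → 3 ('aba')
  [5] 11/13 → 2 ('ab')
  [6] 13/17 → 5 ('abcba')
  [7] 17/21 → 1 ('a')
  [8] 21/7 → 2 ('ac')
  [9] 7/9 → 0 ('')
  [10] 9/5 → 3 ('baa')
  [11] 5/12 → 2 ('ba')
  [12] 12/16 → 6 ('babcba')
  [13] 16/20 → 2 ('ba')
  [14] 20/14 → 1 ('b')
  [15] 14/18 → 4 ('bcba')
  [16] 18/22 → 0 ('')
  [17] 22/2 → 1 ('c')
  [18] 2/8 → 1 ('c')
  [19] 8/15 → 3 ('cba')
  [20] 15/19 → 3 ('cba')
  [21] 19/1 → 1 ('c')
  [22] 1/0 → 2 ('cc')

n(n+1)/2 = 23·24/2 = 276
Σ LCP = 0 + 4 + 2 + 1 + 3 + 2 + 5 + 1 + 2 + 0 + 3 + 2 + 6 + 2 + 1 + 4 + 0 + 1 + 1 + 3 + 3 + 1 + 2 = 49
distinct = 276 − 49 = 227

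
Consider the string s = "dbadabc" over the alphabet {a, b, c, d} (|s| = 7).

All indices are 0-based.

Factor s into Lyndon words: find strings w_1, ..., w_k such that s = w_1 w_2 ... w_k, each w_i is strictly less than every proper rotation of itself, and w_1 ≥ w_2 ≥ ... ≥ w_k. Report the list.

emit factor 1: 'd' (i=0, period=1)
emit factor 2: 'b' (i=1, period=1)
emit factor 3: 'ad' (i=2, period=2)
emit factor 4: 'abc' (i=4, period=3)

["d", "b", "ad", "abc"]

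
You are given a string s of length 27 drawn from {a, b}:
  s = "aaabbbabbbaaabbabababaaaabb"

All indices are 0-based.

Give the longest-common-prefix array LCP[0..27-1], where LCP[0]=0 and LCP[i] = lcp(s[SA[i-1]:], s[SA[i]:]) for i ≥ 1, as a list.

rank | idx | suffix
   0 |  21 | aaaabb
   1 |  22 | aaabb
   2 |  10 | aaabbabababaaaabb
   3 |   0 | aaabbbabbbaaabbabababaaaabb
   4 |  23 | aabb
   5 |  11 | aabbabababaaaabb
   6 |   1 | aabbbabbbaaabbabababaaaabb
   7 |  19 | abaaaabb
   8 |  17 | ababaaaabb
   9 |  15 | abababaaaabb
  10 |  24 | abb
  11 |  12 | abbabababaaaabb
  12 |   6 | abbbaaabbabababaaaabb
  13 |   2 | abbbabbbaaabbabababaaaabb
  14 |  26 | b
  15 |  20 | baaaabb
  16 |   9 | baaabbabababaaaabb
  17 |  18 | babaaaabb
  18 |  16 | bababaaaabb
  19 |  14 | babababaaaabb
  20 |   5 | babbbaaabbabababaaaabb
  21 |  25 | bb
  22 |   8 | bbaaabbabababaaaabb
  23 |  13 | bbabababaaaabb
  24 |   4 | bbabbbaaabbabababaaaabb
  25 |   7 | bbbaaabbabababaaaabb
  26 |   3 | bbbabbbaaabbabababaaaabb

SA = [21, 22, 10, 0, 23, 11, 1, 19, 17, 15, 24, 12, 6, 2, 26, 20, 9, 18, 16, 14, 5, 25, 8, 13, 4, 7, 3]
i: (SA[i-1],SA[i]) lcp shared
  1: (21,22) 3 'aaa'
  2: (22,10) 5 'aaabb'
  3: (10,0) 5 'aaabb'
  4: (0,23) 2 'aa'
  5: (23,11) 4 'aabb'
  6: (11,1) 4 'aabb'
  7: (1,19) 1 'a'
  8: (19,17) 3 'aba'
  9: (17,15) 5 'ababa'
  10: (15,24) 2 'ab'
  11: (24,12) 3 'abb'
  12: (12,6) 3 'abb'
  13: (6,2) 5 'abbba'
  14: (2,26) 0 ''
  15: (26,20) 1 'b'
  16: (20,9) 4 'baaa'
  17: (9,18) 2 'ba'
  18: (18,16) 4 'baba'
  19: (16,14) 6 'bababa'
  20: (14,5) 3 'bab'
  21: (5,25) 1 'b'
  22: (25,8) 2 'bb'
  23: (8,13) 3 'bba'
  24: (13,4) 4 'bbab'
  25: (4,7) 2 'bb'
  26: (7,3) 4 'bbba'

[0, 3, 5, 5, 2, 4, 4, 1, 3, 5, 2, 3, 3, 5, 0, 1, 4, 2, 4, 6, 3, 1, 2, 3, 4, 2, 4]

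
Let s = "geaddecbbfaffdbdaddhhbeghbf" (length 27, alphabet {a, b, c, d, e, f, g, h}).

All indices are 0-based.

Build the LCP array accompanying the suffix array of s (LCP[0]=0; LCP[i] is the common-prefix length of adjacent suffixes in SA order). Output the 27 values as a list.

[0, 3, 1, 0, 1, 1, 1, 2, 0, 0, 1, 1, 2, 1, 1, 0, 1, 1, 0, 1, 1, 1, 0, 1, 0, 2, 1]

rank | idx | suffix
   0 |   2 | addecbbfaffdbdaddhhbeghbf
   1 |  16 | addhhbeghbf
   2 |  10 | affdbdaddhhbeghbf
   3 |   7 | bbfaffdbdaddhhbeghbf
   4 |  14 | bdaddhhbeghbf
   5 |  21 | beghbf
   6 |  25 | bf
   7 |   8 | bfaffdbdaddhhbeghbf
   8 |   6 | cbbfaffdbdaddhhbeghbf
   9 |  15 | daddhhbeghbf
  10 |  13 | dbdaddhhbeghbf
  11 |   3 | ddecbbfaffdbdaddhhbeghbf
  12 |  17 | ddhhbeghbf
  13 |   4 | decbbfaffdbdaddhhbeghbf
  14 |  18 | dhhbeghbf
  15 |   1 | eaddecbbfaffdbdaddhhbeghbf
  16 |   5 | ecbbfaffdbdaddhhbeghbf
  17 |  22 | eghbf
  18 |  26 | f
  19 |   9 | faffdbdaddhhbeghbf
  20 |  12 | fdbdaddhhbeghbf
  21 |  11 | ffdbdaddhhbeghbf
  22 |   0 | geaddecbbfaffdbdaddhhbeghbf
  23 |  23 | ghbf
  24 |  20 | hbeghbf
  25 |  24 | hbf
  26 |  19 | hhbeghbf

SA = [2, 16, 10, 7, 14, 21, 25, 8, 6, 15, 13, 3, 17, 4, 18, 1, 5, 22, 26, 9, 12, 11, 0, 23, 20, 24, 19]
rank  pair      lcp
   1  s[2:],s[16:]  3  'add'
   2  s[16:],s[10:]  1  'a'
   3  s[10:],s[7:]  0  ''
   4  s[7:],s[14:]  1  'b'
   5  s[14:],s[21:]  1  'b'
   6  s[21:],s[25:]  1  'b'
   7  s[25:],s[8:]  2  'bf'
   8  s[8:],s[6:]  0  ''
   9  s[6:],s[15:]  0  ''
  10  s[15:],s[13:]  1  'd'
  11  s[13:],s[3:]  1  'd'
  12  s[3:],s[17:]  2  'dd'
  13  s[17:],s[4:]  1  'd'
  14  s[4:],s[18:]  1  'd'
  15  s[18:],s[1:]  0  ''
  16  s[1:],s[5:]  1  'e'
  17  s[5:],s[22:]  1  'e'
  18  s[22:],s[26:]  0  ''
  19  s[26:],s[9:]  1  'f'
  20  s[9:],s[12:]  1  'f'
  21  s[12:],s[11:]  1  'f'
  22  s[11:],s[0:]  0  ''
  23  s[0:],s[23:]  1  'g'
  24  s[23:],s[20:]  0  ''
  25  s[20:],s[24:]  2  'hb'
  26  s[24:],s[19:]  1  'h'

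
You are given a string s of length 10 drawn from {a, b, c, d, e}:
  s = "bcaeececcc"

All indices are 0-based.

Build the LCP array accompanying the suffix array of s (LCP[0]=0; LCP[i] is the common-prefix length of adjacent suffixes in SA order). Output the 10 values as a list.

sorted suffixes:
  #0 SA[0]=2  'aeececcc'
  #1 SA[1]=0  'bcaeececcc'
  #2 SA[2]=9  'c'
  #3 SA[3]=1  'caeececcc'
  #4 SA[4]=8  'cc'
  #5 SA[5]=7  'ccc'
  #6 SA[6]=5  'ceccc'
  #7 SA[7]=6  'eccc'
  #8 SA[8]=4  'ececcc'
  #9 SA[9]=3  'eececcc'

SA = [2, 0, 9, 1, 8, 7, 5, 6, 4, 3]
rank  pair      lcp
   1  s[2:],s[0:]  0  ''
   2  s[0:],s[9:]  0  ''
   3  s[9:],s[1:]  1  'c'
   4  s[1:],s[8:]  1  'c'
   5  s[8:],s[7:]  2  'cc'
   6  s[7:],s[5:]  1  'c'
   7  s[5:],s[6:]  0  ''
   8  s[6:],s[4:]  2  'ec'
   9  s[4:],s[3:]  1  'e'

[0, 0, 0, 1, 1, 2, 1, 0, 2, 1]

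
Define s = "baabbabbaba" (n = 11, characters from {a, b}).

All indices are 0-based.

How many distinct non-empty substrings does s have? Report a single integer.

45

rank | idx | suffix
   0 |  10 | a
   1 |   1 | aabbabbaba
   2 |   8 | aba
   3 |   5 | abbaba
   4 |   2 | abbabbaba
   5 |   9 | ba
   6 |   0 | baabbabbaba
   7 |   7 | baba
   8 |   4 | babbaba
   9 |   6 | bbaba
  10 |   3 | bbabbaba

SA = [10, 1, 8, 5, 2, 9, 0, 7, 4, 6, 3]
rank  pair      lcp
   1  s[10:],s[1:]  1  'a'
   2  s[1:],s[8:]  1  'a'
   3  s[8:],s[5:]  2  'ab'
   4  s[5:],s[2:]  5  'abbab'
   5  s[2:],s[9:]  0  ''
   6  s[9:],s[0:]  2  'ba'
   7  s[0:],s[7:]  2  'ba'
   8  s[7:],s[4:]  3  'bab'
   9  s[4:],s[6:]  1  'b'
  10  s[6:],s[3:]  4  'bbab'

n(n+1)/2 = 11·12/2 = 66
Σ LCP = 0 + 1 + 1 + 2 + 5 + 0 + 2 + 2 + 3 + 1 + 4 = 21
distinct = 66 − 21 = 45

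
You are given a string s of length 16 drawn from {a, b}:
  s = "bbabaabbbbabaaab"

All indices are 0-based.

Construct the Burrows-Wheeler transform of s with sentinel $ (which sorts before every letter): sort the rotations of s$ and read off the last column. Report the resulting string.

rank  rotation           last
    0  $bbabaabbbbabaaab  b
    1  aaab$bbabaabbbbab  b
    2  aab$bbabaabbbbaba  a
    3  aabbbbabaaab$bbab  b
    4  ab$bbabaabbbbabaa  a
    5  abaaab$bbabaabbbb  b
    6  abaabbbbabaaab$bb  b
    7  abbbbabaaab$bbaba  a
    8  b$bbabaabbbbabaaa  a
    9  baaab$bbabaabbbba  a
   10  baabbbbabaaab$bba  a
   11  babaaab$bbabaabbb  b
   12  babaabbbbabaaab$b  b
   13  bbabaaab$bbabaabb  b
   14  bbabaabbbbabaaab$  $
   15  bbbabaaab$bbabaab  b
   16  bbbbabaaab$bbabaa  a

bbababbaaaabbb$ba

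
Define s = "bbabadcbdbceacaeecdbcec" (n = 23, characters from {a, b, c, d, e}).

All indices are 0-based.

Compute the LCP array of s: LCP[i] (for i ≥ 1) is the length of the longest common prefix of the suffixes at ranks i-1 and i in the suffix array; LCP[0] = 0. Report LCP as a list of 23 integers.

sorted suffixes:
  #0 SA[0]=2  'abadcbdbceacaeecdbcec'
  #1 SA[1]=12  'acaeecdbcec'
  #2 SA[2]=4  'adcbdbceacaeecdbcec'
  #3 SA[3]=14  'aeecdbcec'
  #4 SA[4]=1  'babadcbdbceacaeecdbcec'
  #5 SA[5]=3  'badcbdbceacaeecdbcec'
  #6 SA[6]=0  'bbabadcbdbceacaeecdbcec'
  #7 SA[7]=9  'bceacaeecdbcec'
  #8 SA[8]=19  'bcec'
  #9 SA[9]=7  'bdbceacaeecdbcec'
  #10 SA[10]=22  'c'
  #11 SA[11]=13  'caeecdbcec'
  #12 SA[12]=6  'cbdbceacaeecdbcec'
  #13 SA[13]=17  'cdbcec'
  #14 SA[14]=10  'ceacaeecdbcec'
  #15 SA[15]=20  'cec'
  #16 SA[16]=8  'dbceacaeecdbcec'
  #17 SA[17]=18  'dbcec'
  #18 SA[18]=5  'dcbdbceacaeecdbcec'
  #19 SA[19]=11  'eacaeecdbcec'
  #20 SA[20]=21  'ec'
  #21 SA[21]=16  'ecdbcec'
  #22 SA[22]=15  'eecdbcec'

SA = [2, 12, 4, 14, 1, 3, 0, 9, 19, 7, 22, 13, 6, 17, 10, 20, 8, 18, 5, 11, 21, 16, 15]
rank  pair      lcp
   1  s[2:],s[12:]  1  'a'
   2  s[12:],s[4:]  1  'a'
   3  s[4:],s[14:]  1  'a'
   4  s[14:],s[1:]  0  ''
   5  s[1:],s[3:]  2  'ba'
   6  s[3:],s[0:]  1  'b'
   7  s[0:],s[9:]  1  'b'
   8  s[9:],s[19:]  3  'bce'
   9  s[19:],s[7:]  1  'b'
  10  s[7:],s[22:]  0  ''
  11  s[22:],s[13:]  1  'c'
  12  s[13:],s[6:]  1  'c'
  13  s[6:],s[17:]  1  'c'
  14  s[17:],s[10:]  1  'c'
  15  s[10:],s[20:]  2  'ce'
  16  s[20:],s[8:]  0  ''
  17  s[8:],s[18:]  4  'dbce'
  18  s[18:],s[5:]  1  'd'
  19  s[5:],s[11:]  0  ''
  20  s[11:],s[21:]  1  'e'
  21  s[21:],s[16:]  2  'ec'
  22  s[16:],s[15:]  1  'e'

[0, 1, 1, 1, 0, 2, 1, 1, 3, 1, 0, 1, 1, 1, 1, 2, 0, 4, 1, 0, 1, 2, 1]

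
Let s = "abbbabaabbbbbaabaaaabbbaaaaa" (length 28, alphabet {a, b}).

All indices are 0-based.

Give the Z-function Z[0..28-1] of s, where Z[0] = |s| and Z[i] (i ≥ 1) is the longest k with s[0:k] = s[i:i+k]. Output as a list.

[28, 0, 0, 0, 2, 0, 1, 4, 0, 0, 0, 0, 0, 1, 2, 0, 1, 1, 1, 5, 0, 0, 0, 1, 1, 1, 1, 1]

Z[0]=28
i=1: outside box; Z[1]=0
i=2: outside box; Z[2]=0
i=3: outside box; Z[3]=0
i=4: outside box; Z[4]=2 grow→box=[4,6)
i=5: min(r-i=1, Z[1]=0)=0; Z[5]=0
i=6: outside box; Z[6]=1 grow→box=[6,7)
i=7: outside box; Z[7]=4 grow→box=[7,11)
i=8: min(r-i=3, Z[1]=0)=0; Z[8]=0
i=9: min(r-i=2, Z[2]=0)=0; Z[9]=0
i=10: min(r-i=1, Z[3]=0)=0; Z[10]=0
i=11: outside box; Z[11]=0
i=12: outside box; Z[12]=0
i=13: outside box; Z[13]=1 grow→box=[13,14)
i=14: outside box; Z[14]=2 grow→box=[14,16)
i=15: min(r-i=1, Z[1]=0)=0; Z[15]=0
i=16: outside box; Z[16]=1 grow→box=[16,17)
i=17: outside box; Z[17]=1 grow→box=[17,18)
i=18: outside box; Z[18]=1 grow→box=[18,19)
i=19: outside box; Z[19]=5 grow→box=[19,24)
i=20: min(r-i=4, Z[1]=0)=0; Z[20]=0
i=21: min(r-i=3, Z[2]=0)=0; Z[21]=0
i=22: min(r-i=2, Z[3]=0)=0; Z[22]=0
i=23: min(r-i=1, Z[4]=2)=1; Z[23]=1
i=24: outside box; Z[24]=1 grow→box=[24,25)
i=25: outside box; Z[25]=1 grow→box=[25,26)
i=26: outside box; Z[26]=1 grow→box=[26,27)
i=27: outside box; Z[27]=1 grow→box=[27,28)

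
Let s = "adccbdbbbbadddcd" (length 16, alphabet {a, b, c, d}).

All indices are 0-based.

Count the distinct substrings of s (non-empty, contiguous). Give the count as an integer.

rank→(start, suffix):
  0 → (0, 'adccbdbbbbadddcd')
  1 → (10, 'adddcd')
  2 → (9, 'badddcd')
  3 → (8, 'bbadddcd')
  4 → (7, 'bbbadddcd')
  5 → (6, 'bbbbadddcd')
  6 → (4, 'bdbbbbadddcd')
  7 → (3, 'cbdbbbbadddcd')
  8 → (2, 'ccbdbbbbadddcd')
  9 → (14, 'cd')
  10 → (15, 'd')
  11 → (5, 'dbbbbadddcd')
  12 → (1, 'dccbdbbbbadddcd')
  13 → (13, 'dcd')
  14 → (12, 'ddcd')
  15 → (11, 'dddcd')

SA = [0, 10, 9, 8, 7, 6, 4, 3, 2, 14, 15, 5, 1, 13, 12, 11]
i: (SA[i-1],SA[i]) lcp shared
  1: (0,10) 2 'ad'
  2: (10,9) 0 ''
  3: (9,8) 1 'b'
  4: (8,7) 2 'bb'
  5: (7,6) 3 'bbb'
  6: (6,4) 1 'b'
  7: (4,3) 0 ''
  8: (3,2) 1 'c'
  9: (2,14) 1 'c'
  10: (14,15) 0 ''
  11: (15,5) 1 'd'
  12: (5,1) 1 'd'
  13: (1,13) 2 'dc'
  14: (13,12) 1 'd'
  15: (12,11) 2 'dd'

n(n+1)/2 = 16·17/2 = 136
Σ LCP = 0 + 2 + 0 + 1 + 2 + 3 + 1 + 0 + 1 + 1 + 0 + 1 + 1 + 2 + 1 + 2 = 18
distinct = 136 − 18 = 118

118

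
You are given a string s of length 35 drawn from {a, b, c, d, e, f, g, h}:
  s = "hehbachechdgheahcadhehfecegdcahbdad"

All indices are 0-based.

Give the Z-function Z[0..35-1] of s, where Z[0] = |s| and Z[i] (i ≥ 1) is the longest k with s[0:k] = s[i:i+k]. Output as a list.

Z[0]=35
i=1: i≥r, start 0; Z[1]=0
i=2: i≥r, start 0; Z[2]=1 grow→box=[2,3)
i=3: i≥r, start 0; Z[3]=0
i=4: i≥r, start 0; Z[4]=0
i=5: i≥r, start 0; Z[5]=0
i=6: i≥r, start 0; Z[6]=2 grow→box=[6,8)
i=7: min(r-i=1, Z[1]=0)=0; Z[7]=0
i=8: i≥r, start 0; Z[8]=0
i=9: i≥r, start 0; Z[9]=1 grow→box=[9,10)
i=10: i≥r, start 0; Z[10]=0
i=11: i≥r, start 0; Z[11]=0
i=12: i≥r, start 0; Z[12]=2 grow→box=[12,14)
i=13: min(r-i=1, Z[1]=0)=0; Z[13]=0
i=14: i≥r, start 0; Z[14]=0
i=15: i≥r, start 0; Z[15]=1 grow→box=[15,16)
i=16: i≥r, start 0; Z[16]=0
i=17: i≥r, start 0; Z[17]=0
i=18: i≥r, start 0; Z[18]=0
i=19: i≥r, start 0; Z[19]=3 grow→box=[19,22)
i=20: min(r-i=2, Z[1]=0)=0; Z[20]=0
i=21: min(r-i=1, Z[2]=1)=1; Z[21]=1
i=22: i≥r, start 0; Z[22]=0
i=23: i≥r, start 0; Z[23]=0
i=24: i≥r, start 0; Z[24]=0
i=25: i≥r, start 0; Z[25]=0
i=26: i≥r, start 0; Z[26]=0
i=27: i≥r, start 0; Z[27]=0
i=28: i≥r, start 0; Z[28]=0
i=29: i≥r, start 0; Z[29]=0
i=30: i≥r, start 0; Z[30]=1 grow→box=[30,31)
i=31: i≥r, start 0; Z[31]=0
i=32: i≥r, start 0; Z[32]=0
i=33: i≥r, start 0; Z[33]=0
i=34: i≥r, start 0; Z[34]=0

[35, 0, 1, 0, 0, 0, 2, 0, 0, 1, 0, 0, 2, 0, 0, 1, 0, 0, 0, 3, 0, 1, 0, 0, 0, 0, 0, 0, 0, 0, 1, 0, 0, 0, 0]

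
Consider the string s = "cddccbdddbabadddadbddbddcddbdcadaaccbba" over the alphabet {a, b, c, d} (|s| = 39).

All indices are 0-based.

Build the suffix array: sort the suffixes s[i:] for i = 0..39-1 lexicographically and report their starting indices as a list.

rank | idx | suffix
   0 |  38 | a
   1 |  32 | aaccbba
   2 |  10 | abadddadbddbddcddbdcadaaccbba
   3 |  33 | accbba
   4 |  30 | adaaccbba
   5 |  16 | adbddbddcddbdcadaaccbba
   6 |  12 | adddadbddbddcddbdcadaaccbba
   7 |  37 | ba
   8 |   9 | babadddadbddbddcddbdcadaaccbba
   9 |  11 | badddadbddbddcddbdcadaaccbba
  10 |  36 | bba
  11 |  27 | bdcadaaccbba
  12 |  18 | bddbddcddbdcadaaccbba
  13 |  21 | bddcddbdcadaaccbba
  14 |   5 | bdddbabadddadbddbddcddbdcadaaccbba
  15 |  29 | cadaaccbba
  16 |  35 | cbba
  17 |   4 | cbdddbabadddadbddbddcddbdcadaaccbba
  18 |  34 | ccbba
  19 |   3 | ccbdddbabadddadbddbddcddbdcadaaccbba
  20 |  24 | cddbdcadaaccbba
  21 |   0 | cddccbdddbabadddadbddbddcddbdcadaaccbba
  22 |  31 | daaccbba
  23 |  15 | dadbddbddcddbdcadaaccbba
  24 |   8 | dbabadddadbddbddcddbdcadaaccbba
  25 |  26 | dbdcadaaccbba
  26 |  17 | dbddbddcddbdcadaaccbba
  27 |  20 | dbddcddbdcadaaccbba
  28 |  28 | dcadaaccbba
  29 |   2 | dccbdddbabadddadbddbddcddbdcadaaccbba
  30 |  23 | dcddbdcadaaccbba
  31 |  14 | ddadbddbddcddbdcadaaccbba
  32 |   7 | ddbabadddadbddbddcddbdcadaaccbba
  33 |  25 | ddbdcadaaccbba
  34 |  19 | ddbddcddbdcadaaccbba
  35 |   1 | ddccbdddbabadddadbddbddcddbdcadaaccbba
  36 |  22 | ddcddbdcadaaccbba
  37 |  13 | dddadbddbddcddbdcadaaccbba
  38 |   6 | dddbabadddadbddbddcddbdcadaaccbba

[38, 32, 10, 33, 30, 16, 12, 37, 9, 11, 36, 27, 18, 21, 5, 29, 35, 4, 34, 3, 24, 0, 31, 15, 8, 26, 17, 20, 28, 2, 23, 14, 7, 25, 19, 1, 22, 13, 6]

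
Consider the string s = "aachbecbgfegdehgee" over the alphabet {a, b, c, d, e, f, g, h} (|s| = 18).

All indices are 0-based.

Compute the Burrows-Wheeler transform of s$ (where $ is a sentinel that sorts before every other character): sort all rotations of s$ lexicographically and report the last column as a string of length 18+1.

e$ahceagebgfdgehbce

rank  rotation             last
    0  $aachbecbgfegdehgee  e
    1  aachbecbgfegdehgee$  $
    2  achbecbgfegdehgee$a  a
    3  becbgfegdehgee$aach  h
    4  bgfegdehgee$aachbec  c
    5  cbgfegdehgee$aachbe  e
    6  chbecbgfegdehgee$aa  a
    7  dehgee$aachbecbgfeg  g
    8  e$aachbecbgfegdehge  e
    9  ecbgfegdehgee$aachb  b
   10  ee$aachbecbgfegdehg  g
   11  egdehgee$aachbecbgf  f
   12  ehgee$aachbecbgfegd  d
   13  fegdehgee$aachbecbg  g
   14  gdehgee$aachbecbgfe  e
   15  gee$aachbecbgfegdeh  h
   16  gfegdehgee$aachbecb  b
   17  hbecbgfegdehgee$aac  c
   18  hgee$aachbecbgfegde  e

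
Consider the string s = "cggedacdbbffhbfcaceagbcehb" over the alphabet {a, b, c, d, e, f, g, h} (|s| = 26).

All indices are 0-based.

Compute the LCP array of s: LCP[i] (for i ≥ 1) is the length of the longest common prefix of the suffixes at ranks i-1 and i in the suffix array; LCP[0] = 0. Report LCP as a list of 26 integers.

sorted suffixes:
  #0 SA[0]=5  'acdbbffhbfcaceagbcehb'
  #1 SA[1]=16  'aceagbcehb'
  #2 SA[2]=19  'agbcehb'
  #3 SA[3]=25  'b'
  #4 SA[4]=8  'bbffhbfcaceagbcehb'
  #5 SA[5]=21  'bcehb'
  #6 SA[6]=13  'bfcaceagbcehb'
  #7 SA[7]=9  'bffhbfcaceagbcehb'
  #8 SA[8]=15  'caceagbcehb'
  #9 SA[9]=6  'cdbbffhbfcaceagbcehb'
  #10 SA[10]=17  'ceagbcehb'
  #11 SA[11]=22  'cehb'
  #12 SA[12]=0  'cggedacdbbffhbfcaceagbcehb'
  #13 SA[13]=4  'dacdbbffhbfcaceagbcehb'
  #14 SA[14]=7  'dbbffhbfcaceagbcehb'
  #15 SA[15]=18  'eagbcehb'
  #16 SA[16]=3  'edacdbbffhbfcaceagbcehb'
  #17 SA[17]=23  'ehb'
  #18 SA[18]=14  'fcaceagbcehb'
  #19 SA[19]=10  'ffhbfcaceagbcehb'
  #20 SA[20]=11  'fhbfcaceagbcehb'
  #21 SA[21]=20  'gbcehb'
  #22 SA[22]=2  'gedacdbbffhbfcaceagbcehb'
  #23 SA[23]=1  'ggedacdbbffhbfcaceagbcehb'
  #24 SA[24]=24  'hb'
  #25 SA[25]=12  'hbfcaceagbcehb'

SA = [5, 16, 19, 25, 8, 21, 13, 9, 15, 6, 17, 22, 0, 4, 7, 18, 3, 23, 14, 10, 11, 20, 2, 1, 24, 12]
[i] adj suffixes → lcp
  [1] 5/16 → 2 ('ac')
  [2] 16/19 → 1 ('a')
  [3] 19/25 → 0 ('')
  [4] 25/8 → 1 ('b')
  [5] 8/21 → 1 ('b')
  [6] 21/13 → 1 ('b')
  [7] 13/9 → 2 ('bf')
  [8] 9/15 → 0 ('')
  [9] 15/6 → 1 ('c')
  [10] 6/17 → 1 ('c')
  [11] 17/22 → 2 ('ce')
  [12] 22/0 → 1 ('c')
  [13] 0/4 → 0 ('')
  [14] 4/7 → 1 ('d')
  [15] 7/18 → 0 ('')
  [16] 18/3 → 1 ('e')
  [17] 3/23 → 1 ('e')
  [18] 23/14 → 0 ('')
  [19] 14/10 → 1 ('f')
  [20] 10/11 → 1 ('f')
  [21] 11/20 → 0 ('')
  [22] 20/2 → 1 ('g')
  [23] 2/1 → 1 ('g')
  [24] 1/24 → 0 ('')
  [25] 24/12 → 2 ('hb')

[0, 2, 1, 0, 1, 1, 1, 2, 0, 1, 1, 2, 1, 0, 1, 0, 1, 1, 0, 1, 1, 0, 1, 1, 0, 2]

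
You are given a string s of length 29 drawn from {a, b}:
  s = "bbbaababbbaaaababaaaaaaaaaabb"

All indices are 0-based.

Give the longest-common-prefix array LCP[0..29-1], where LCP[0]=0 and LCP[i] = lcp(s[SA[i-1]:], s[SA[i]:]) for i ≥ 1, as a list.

[0, 9, 8, 7, 6, 5, 4, 5, 3, 4, 2, 5, 3, 1, 3, 4, 2, 3, 0, 1, 5, 3, 2, 3, 1, 2, 4, 2, 5]

rank→(start, suffix):
  0 → (17, 'aaaaaaaaaabb')
  1 → (18, 'aaaaaaaaabb')
  2 → (19, 'aaaaaaaabb')
  3 → (20, 'aaaaaaabb')
  4 → (21, 'aaaaaabb')
  5 → (22, 'aaaaabb')
  6 → (10, 'aaaababaaaaaaaaaabb')
  7 → (23, 'aaaabb')
  8 → (11, 'aaababaaaaaaaaaabb')
  9 → (24, 'aaabb')
  10 → (12, 'aababaaaaaaaaaabb')
  11 → (3, 'aababbbaaaababaaaaaaaaaabb')
  12 → (25, 'aabb')
  13 → (15, 'abaaaaaaaaaabb')
  14 → (13, 'ababaaaaaaaaaabb')
  15 → (4, 'ababbbaaaababaaaaaaaaaabb')
  16 → (26, 'abb')
  17 → (6, 'abbbaaaababaaaaaaaaaabb')
  18 → (28, 'b')
  19 → (16, 'baaaaaaaaaabb')
  20 → (9, 'baaaababaaaaaaaaaabb')
  21 → (2, 'baababbbaaaababaaaaaaaaaabb')
  22 → (14, 'babaaaaaaaaaabb')
  23 → (5, 'babbbaaaababaaaaaaaaaabb')
  24 → (27, 'bb')
  25 → (8, 'bbaaaababaaaaaaaaaabb')
  26 → (1, 'bbaababbbaaaababaaaaaaaaaabb')
  27 → (7, 'bbbaaaababaaaaaaaaaabb')
  28 → (0, 'bbbaababbbaaaababaaaaaaaaaabb')

SA = [17, 18, 19, 20, 21, 22, 10, 23, 11, 24, 12, 3, 25, 15, 13, 4, 26, 6, 28, 16, 9, 2, 14, 5, 27, 8, 1, 7, 0]
rank  pair      lcp
   1  s[17:],s[18:]  9  'aaaaaaaaa'
   2  s[18:],s[19:]  8  'aaaaaaaa'
   3  s[19:],s[20:]  7  'aaaaaaa'
   4  s[20:],s[21:]  6  'aaaaaa'
   5  s[21:],s[22:]  5  'aaaaa'
   6  s[22:],s[10:]  4  'aaaa'
   7  s[10:],s[23:]  5  'aaaab'
   8  s[23:],s[11:]  3  'aaa'
   9  s[11:],s[24:]  4  'aaab'
  10  s[24:],s[12:]  2  'aa'
  11  s[12:],s[3:]  5  'aabab'
  12  s[3:],s[25:]  3  'aab'
  13  s[25:],s[15:]  1  'a'
  14  s[15:],s[13:]  3  'aba'
  15  s[13:],s[4:]  4  'abab'
  16  s[4:],s[26:]  2  'ab'
  17  s[26:],s[6:]  3  'abb'
  18  s[6:],s[28:]  0  ''
  19  s[28:],s[16:]  1  'b'
  20  s[16:],s[9:]  5  'baaaa'
  21  s[9:],s[2:]  3  'baa'
  22  s[2:],s[14:]  2  'ba'
  23  s[14:],s[5:]  3  'bab'
  24  s[5:],s[27:]  1  'b'
  25  s[27:],s[8:]  2  'bb'
  26  s[8:],s[1:]  4  'bbaa'
  27  s[1:],s[7:]  2  'bb'
  28  s[7:],s[0:]  5  'bbbaa'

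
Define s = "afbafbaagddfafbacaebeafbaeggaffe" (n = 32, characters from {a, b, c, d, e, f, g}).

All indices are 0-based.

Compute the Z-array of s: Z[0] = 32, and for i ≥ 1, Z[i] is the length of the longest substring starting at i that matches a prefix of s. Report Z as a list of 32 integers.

Z[0]=32
i=1: i≥r, start 0; Z[1]=0
i=2: i≥r, start 0; Z[2]=0
i=3: i≥r, start 0; Z[3]=4 scan→box=[3,7)
i=4: min(r-i=3, Z[1]=0)=0; Z[4]=0
i=5: min(r-i=2, Z[2]=0)=0; Z[5]=0
i=6: min(r-i=1, Z[3]=4)=1; Z[6]=1
i=7: i≥r, start 0; Z[7]=1 scan→box=[7,8)
i=8: i≥r, start 0; Z[8]=0
i=9: i≥r, start 0; Z[9]=0
i=10: i≥r, start 0; Z[10]=0
i=11: i≥r, start 0; Z[11]=0
i=12: i≥r, start 0; Z[12]=4 scan→box=[12,16)
i=13: min(r-i=3, Z[1]=0)=0; Z[13]=0
i=14: min(r-i=2, Z[2]=0)=0; Z[14]=0
i=15: min(r-i=1, Z[3]=4)=1; Z[15]=1
i=16: i≥r, start 0; Z[16]=0
i=17: i≥r, start 0; Z[17]=1 scan→box=[17,18)
i=18: i≥r, start 0; Z[18]=0
i=19: i≥r, start 0; Z[19]=0
i=20: i≥r, start 0; Z[20]=0
i=21: i≥r, start 0; Z[21]=4 scan→box=[21,25)
i=22: min(r-i=3, Z[1]=0)=0; Z[22]=0
i=23: min(r-i=2, Z[2]=0)=0; Z[23]=0
i=24: min(r-i=1, Z[3]=4)=1; Z[24]=1
i=25: i≥r, start 0; Z[25]=0
i=26: i≥r, start 0; Z[26]=0
i=27: i≥r, start 0; Z[27]=0
i=28: i≥r, start 0; Z[28]=2 scan→box=[28,30)
i=29: min(r-i=1, Z[1]=0)=0; Z[29]=0
i=30: i≥r, start 0; Z[30]=0
i=31: i≥r, start 0; Z[31]=0

[32, 0, 0, 4, 0, 0, 1, 1, 0, 0, 0, 0, 4, 0, 0, 1, 0, 1, 0, 0, 0, 4, 0, 0, 1, 0, 0, 0, 2, 0, 0, 0]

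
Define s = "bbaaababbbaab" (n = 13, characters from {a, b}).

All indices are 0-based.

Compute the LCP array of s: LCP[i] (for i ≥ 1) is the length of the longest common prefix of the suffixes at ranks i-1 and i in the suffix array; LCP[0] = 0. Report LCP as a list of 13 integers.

rank→(start, suffix):
  0 → (2, 'aaababbbaab')
  1 → (10, 'aab')
  2 → (3, 'aababbbaab')
  3 → (11, 'ab')
  4 → (4, 'ababbbaab')
  5 → (6, 'abbbaab')
  6 → (12, 'b')
  7 → (1, 'baaababbbaab')
  8 → (9, 'baab')
  9 → (5, 'babbbaab')
  10 → (0, 'bbaaababbbaab')
  11 → (8, 'bbaab')
  12 → (7, 'bbbaab')

SA = [2, 10, 3, 11, 4, 6, 12, 1, 9, 5, 0, 8, 7]
i: (SA[i-1],SA[i]) lcp shared
  1: (2,10) 2 'aa'
  2: (10,3) 3 'aab'
  3: (3,11) 1 'a'
  4: (11,4) 2 'ab'
  5: (4,6) 2 'ab'
  6: (6,12) 0 ''
  7: (12,1) 1 'b'
  8: (1,9) 3 'baa'
  9: (9,5) 2 'ba'
  10: (5,0) 1 'b'
  11: (0,8) 4 'bbaa'
  12: (8,7) 2 'bb'

[0, 2, 3, 1, 2, 2, 0, 1, 3, 2, 1, 4, 2]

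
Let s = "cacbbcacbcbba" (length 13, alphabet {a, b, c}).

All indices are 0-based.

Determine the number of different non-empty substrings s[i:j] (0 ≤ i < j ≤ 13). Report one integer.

rank→(start, suffix):
  0 → (12, 'a')
  1 → (1, 'acbbcacbcbba')
  2 → (6, 'acbcbba')
  3 → (11, 'ba')
  4 → (10, 'bba')
  5 → (3, 'bbcacbcbba')
  6 → (4, 'bcacbcbba')
  7 → (8, 'bcbba')
  8 → (0, 'cacbbcacbcbba')
  9 → (5, 'cacbcbba')
  10 → (9, 'cbba')
  11 → (2, 'cbbcacbcbba')
  12 → (7, 'cbcbba')

SA = [12, 1, 6, 11, 10, 3, 4, 8, 0, 5, 9, 2, 7]
rank  pair      lcp
   1  s[12:],s[1:]  1  'a'
   2  s[1:],s[6:]  3  'acb'
   3  s[6:],s[11:]  0  ''
   4  s[11:],s[10:]  1  'b'
   5  s[10:],s[3:]  2  'bb'
   6  s[3:],s[4:]  1  'b'
   7  s[4:],s[8:]  2  'bc'
   8  s[8:],s[0:]  0  ''
   9  s[0:],s[5:]  4  'cacb'
  10  s[5:],s[9:]  1  'c'
  11  s[9:],s[2:]  3  'cbb'
  12  s[2:],s[7:]  2  'cb'

n(n+1)/2 = 13·14/2 = 91
Σ LCP = 0 + 1 + 3 + 0 + 1 + 2 + 1 + 2 + 0 + 4 + 1 + 3 + 2 = 20
distinct = 91 − 20 = 71

71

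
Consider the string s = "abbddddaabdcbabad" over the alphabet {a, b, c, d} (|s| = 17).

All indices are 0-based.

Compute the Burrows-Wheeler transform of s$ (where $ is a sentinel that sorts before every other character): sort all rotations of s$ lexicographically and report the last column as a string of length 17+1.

ddb$abcaaabdadbddb

rank  rotation            last
    0  $abbddddaabdcbabad  d
    1  aabdcbabad$abbdddd  d
    2  abad$abbddddaabdcb  b
    3  abbddddaabdcbabad$  $
    4  abdcbabad$abbdddda  a
    5  ad$abbddddaabdcbab  b
    6  babad$abbddddaabdc  c
    7  bad$abbddddaabdcba  a
    8  bbddddaabdcbabad$a  a
    9  bdcbabad$abbddddaa  a
   10  bddddaabdcbabad$ab  b
   11  cbabad$abbddddaabd  d
   12  d$abbddddaabdcbaba  a
   13  daabdcbabad$abbddd  d
   14  dcbabad$abbddddaab  b
   15  ddaabdcbabad$abbdd  d
   16  dddaabdcbabad$abbd  d
   17  ddddaabdcbabad$abb  b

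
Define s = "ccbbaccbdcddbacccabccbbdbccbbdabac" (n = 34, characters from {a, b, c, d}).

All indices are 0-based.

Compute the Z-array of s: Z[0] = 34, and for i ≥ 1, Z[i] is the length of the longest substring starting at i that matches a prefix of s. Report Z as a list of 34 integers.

Z[0]=34
i=1: fresh scan; Z[1]=1 scan→box=[1,2)
i=2: fresh scan; Z[2]=0
i=3: fresh scan; Z[3]=0
i=4: fresh scan; Z[4]=0
i=5: fresh scan; Z[5]=3 scan→box=[5,8)
i=6: min(r-i=2, Z[1]=1)=1; Z[6]=1
i=7: min(r-i=1, Z[2]=0)=0; Z[7]=0
i=8: fresh scan; Z[8]=0
i=9: fresh scan; Z[9]=1 scan→box=[9,10)
i=10: fresh scan; Z[10]=0
i=11: fresh scan; Z[11]=0
i=12: fresh scan; Z[12]=0
i=13: fresh scan; Z[13]=0
i=14: fresh scan; Z[14]=2 scan→box=[14,16)
i=15: min(r-i=1, Z[1]=1)=1; Z[15]=2 scan→box=[15,17)
i=16: min(r-i=1, Z[1]=1)=1; Z[16]=1
i=17: fresh scan; Z[17]=0
i=18: fresh scan; Z[18]=0
i=19: fresh scan; Z[19]=4 scan→box=[19,23)
i=20: min(r-i=3, Z[1]=1)=1; Z[20]=1
i=21: min(r-i=2, Z[2]=0)=0; Z[21]=0
i=22: min(r-i=1, Z[3]=0)=0; Z[22]=0
i=23: fresh scan; Z[23]=0
i=24: fresh scan; Z[24]=0
i=25: fresh scan; Z[25]=4 scan→box=[25,29)
i=26: min(r-i=3, Z[1]=1)=1; Z[26]=1
i=27: min(r-i=2, Z[2]=0)=0; Z[27]=0
i=28: min(r-i=1, Z[3]=0)=0; Z[28]=0
i=29: fresh scan; Z[29]=0
i=30: fresh scan; Z[30]=0
i=31: fresh scan; Z[31]=0
i=32: fresh scan; Z[32]=0
i=33: fresh scan; Z[33]=1 scan→box=[33,34)

[34, 1, 0, 0, 0, 3, 1, 0, 0, 1, 0, 0, 0, 0, 2, 2, 1, 0, 0, 4, 1, 0, 0, 0, 0, 4, 1, 0, 0, 0, 0, 0, 0, 1]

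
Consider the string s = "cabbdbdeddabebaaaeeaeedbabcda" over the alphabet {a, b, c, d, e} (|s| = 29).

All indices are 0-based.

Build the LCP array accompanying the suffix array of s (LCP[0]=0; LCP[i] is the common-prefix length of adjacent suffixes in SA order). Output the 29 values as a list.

[0, 1, 2, 1, 2, 2, 1, 3, 0, 2, 1, 1, 1, 2, 1, 0, 1, 0, 2, 1, 2, 1, 1, 0, 1, 1, 2, 1, 2]

sorted suffixes:
  #0 SA[0]=28  'a'
  #1 SA[1]=14  'aaaeeaeedbabcda'
  #2 SA[2]=15  'aaeeaeedbabcda'
  #3 SA[3]=1  'abbdbdeddabebaaaeeaeedbabcda'
  #4 SA[4]=24  'abcda'
  #5 SA[5]=10  'abebaaaeeaeedbabcda'
  #6 SA[6]=16  'aeeaeedbabcda'
  #7 SA[7]=19  'aeedbabcda'
  #8 SA[8]=13  'baaaeeaeedbabcda'
  #9 SA[9]=23  'babcda'
  #10 SA[10]=2  'bbdbdeddabebaaaeeaeedbabcda'
  #11 SA[11]=25  'bcda'
  #12 SA[12]=3  'bdbdeddabebaaaeeaeedbabcda'
  #13 SA[13]=5  'bdeddabebaaaeeaeedbabcda'
  #14 SA[14]=11  'bebaaaeeaeedbabcda'
  #15 SA[15]=0  'cabbdbdeddabebaaaeeaeedbabcda'
  #16 SA[16]=26  'cda'
  #17 SA[17]=27  'da'
  #18 SA[18]=9  'dabebaaaeeaeedbabcda'
  #19 SA[19]=22  'dbabcda'
  #20 SA[20]=4  'dbdeddabebaaaeeaeedbabcda'
  #21 SA[21]=8  'ddabebaaaeeaeedbabcda'
  #22 SA[22]=6  'deddabebaaaeeaeedbabcda'
  #23 SA[23]=18  'eaeedbabcda'
  #24 SA[24]=12  'ebaaaeeaeedbabcda'
  #25 SA[25]=21  'edbabcda'
  #26 SA[26]=7  'eddabebaaaeeaeedbabcda'
  #27 SA[27]=17  'eeaeedbabcda'
  #28 SA[28]=20  'eedbabcda'

SA = [28, 14, 15, 1, 24, 10, 16, 19, 13, 23, 2, 25, 3, 5, 11, 0, 26, 27, 9, 22, 4, 8, 6, 18, 12, 21, 7, 17, 20]
[i] adj suffixes → lcp
  [1] 28/14 → 1 ('a')
  [2] 14/15 → 2 ('aa')
  [3] 15/1 → 1 ('a')
  [4] 1/24 → 2 ('ab')
  [5] 24/10 → 2 ('ab')
  [6] 10/16 → 1 ('a')
  [7] 16/19 → 3 ('aee')
  [8] 19/13 → 0 ('')
  [9] 13/23 → 2 ('ba')
  [10] 23/2 → 1 ('b')
  [11] 2/25 → 1 ('b')
  [12] 25/3 → 1 ('b')
  [13] 3/5 → 2 ('bd')
  [14] 5/11 → 1 ('b')
  [15] 11/0 → 0 ('')
  [16] 0/26 → 1 ('c')
  [17] 26/27 → 0 ('')
  [18] 27/9 → 2 ('da')
  [19] 9/22 → 1 ('d')
  [20] 22/4 → 2 ('db')
  [21] 4/8 → 1 ('d')
  [22] 8/6 → 1 ('d')
  [23] 6/18 → 0 ('')
  [24] 18/12 → 1 ('e')
  [25] 12/21 → 1 ('e')
  [26] 21/7 → 2 ('ed')
  [27] 7/17 → 1 ('e')
  [28] 17/20 → 2 ('ee')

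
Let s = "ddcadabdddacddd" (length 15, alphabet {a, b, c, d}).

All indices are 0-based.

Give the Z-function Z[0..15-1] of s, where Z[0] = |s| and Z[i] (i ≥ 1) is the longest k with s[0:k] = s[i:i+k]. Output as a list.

Z[0]=15
i=1: outside box; Z[1]=1 scan→box=[1,2)
i=2: outside box; Z[2]=0
i=3: outside box; Z[3]=0
i=4: outside box; Z[4]=1 scan→box=[4,5)
i=5: outside box; Z[5]=0
i=6: outside box; Z[6]=0
i=7: outside box; Z[7]=2 scan→box=[7,9)
i=8: min(r-i=1, Z[1]=1)=1; Z[8]=2 scan→box=[8,10)
i=9: min(r-i=1, Z[1]=1)=1; Z[9]=1
i=10: outside box; Z[10]=0
i=11: outside box; Z[11]=0
i=12: outside box; Z[12]=2 scan→box=[12,14)
i=13: min(r-i=1, Z[1]=1)=1; Z[13]=2 scan→box=[13,15)
i=14: min(r-i=1, Z[1]=1)=1; Z[14]=1

[15, 1, 0, 0, 1, 0, 0, 2, 2, 1, 0, 0, 2, 2, 1]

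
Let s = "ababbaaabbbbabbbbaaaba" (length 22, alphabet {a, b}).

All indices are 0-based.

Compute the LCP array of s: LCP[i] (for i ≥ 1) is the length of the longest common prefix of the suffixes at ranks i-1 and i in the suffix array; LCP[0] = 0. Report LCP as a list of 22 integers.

[0, 1, 4, 2, 3, 1, 3, 2, 3, 6, 0, 2, 5, 2, 4, 1, 6, 3, 2, 4, 3, 5]

rank | idx | suffix
   0 |  21 | a
   1 |  17 | aaaba
   2 |   5 | aaabbbbabbbbaaaba
   3 |  18 | aaba
   4 |   6 | aabbbbabbbbaaaba
   5 |  19 | aba
   6 |   0 | ababbaaabbbbabbbbaaaba
   7 |   2 | abbaaabbbbabbbbaaaba
   8 |  12 | abbbbaaaba
   9 |   7 | abbbbabbbbaaaba
  10 |  20 | ba
  11 |  16 | baaaba
  12 |   4 | baaabbbbabbbbaaaba
  13 |   1 | babbaaabbbbabbbbaaaba
  14 |  11 | babbbbaaaba
  15 |  15 | bbaaaba
  16 |   3 | bbaaabbbbabbbbaaaba
  17 |  10 | bbabbbbaaaba
  18 |  14 | bbbaaaba
  19 |   9 | bbbabbbbaaaba
  20 |  13 | bbbbaaaba
  21 |   8 | bbbbabbbbaaaba

SA = [21, 17, 5, 18, 6, 19, 0, 2, 12, 7, 20, 16, 4, 1, 11, 15, 3, 10, 14, 9, 13, 8]
[i] adj suffixes → lcp
  [1] 21/17 → 1 ('a')
  [2] 17/5 → 4 ('aaab')
  [3] 5/18 → 2 ('aa')
  [4] 18/6 → 3 ('aab')
  [5] 6/19 → 1 ('a')
  [6] 19/0 → 3 ('aba')
  [7] 0/2 → 2 ('ab')
  [8] 2/12 → 3 ('abb')
  [9] 12/7 → 6 ('abbbba')
  [10] 7/20 → 0 ('')
  [11] 20/16 → 2 ('ba')
  [12] 16/4 → 5 ('baaab')
  [13] 4/1 → 2 ('ba')
  [14] 1/11 → 4 ('babb')
  [15] 11/15 → 1 ('b')
  [16] 15/3 → 6 ('bbaaab')
  [17] 3/10 → 3 ('bba')
  [18] 10/14 → 2 ('bb')
  [19] 14/9 → 4 ('bbba')
  [20] 9/13 → 3 ('bbb')
  [21] 13/8 → 5 ('bbbba')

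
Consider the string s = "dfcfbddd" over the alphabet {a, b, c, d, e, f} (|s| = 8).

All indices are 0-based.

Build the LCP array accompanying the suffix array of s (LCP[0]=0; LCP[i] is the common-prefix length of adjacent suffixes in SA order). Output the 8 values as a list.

sorted suffixes:
  #0 SA[0]=4  'bddd'
  #1 SA[1]=2  'cfbddd'
  #2 SA[2]=7  'd'
  #3 SA[3]=6  'dd'
  #4 SA[4]=5  'ddd'
  #5 SA[5]=0  'dfcfbddd'
  #6 SA[6]=3  'fbddd'
  #7 SA[7]=1  'fcfbddd'

SA = [4, 2, 7, 6, 5, 0, 3, 1]
rank  pair      lcp
   1  s[4:],s[2:]  0  ''
   2  s[2:],s[7:]  0  ''
   3  s[7:],s[6:]  1  'd'
   4  s[6:],s[5:]  2  'dd'
   5  s[5:],s[0:]  1  'd'
   6  s[0:],s[3:]  0  ''
   7  s[3:],s[1:]  1  'f'

[0, 0, 0, 1, 2, 1, 0, 1]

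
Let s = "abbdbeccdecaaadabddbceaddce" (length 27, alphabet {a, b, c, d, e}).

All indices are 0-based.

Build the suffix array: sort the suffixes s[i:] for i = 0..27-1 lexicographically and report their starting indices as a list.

rank | idx | suffix
   0 |  11 | aaadabddbceaddce
   1 |  12 | aadabddbceaddce
   2 |   0 | abbdbeccdecaaadabddbceaddce
   3 |  15 | abddbceaddce
   4 |  13 | adabddbceaddce
   5 |  22 | addce
   6 |   1 | bbdbeccdecaaadabddbceaddce
   7 |  19 | bceaddce
   8 |   2 | bdbeccdecaaadabddbceaddce
   9 |  16 | bddbceaddce
  10 |   4 | beccdecaaadabddbceaddce
  11 |  10 | caaadabddbceaddce
  12 |   6 | ccdecaaadabddbceaddce
  13 |   7 | cdecaaadabddbceaddce
  14 |  25 | ce
  15 |  20 | ceaddce
  16 |  14 | dabddbceaddce
  17 |  18 | dbceaddce
  18 |   3 | dbeccdecaaadabddbceaddce
  19 |  24 | dce
  20 |  17 | ddbceaddce
  21 |  23 | ddce
  22 |   8 | decaaadabddbceaddce
  23 |  26 | e
  24 |  21 | eaddce
  25 |   9 | ecaaadabddbceaddce
  26 |   5 | eccdecaaadabddbceaddce

[11, 12, 0, 15, 13, 22, 1, 19, 2, 16, 4, 10, 6, 7, 25, 20, 14, 18, 3, 24, 17, 23, 8, 26, 21, 9, 5]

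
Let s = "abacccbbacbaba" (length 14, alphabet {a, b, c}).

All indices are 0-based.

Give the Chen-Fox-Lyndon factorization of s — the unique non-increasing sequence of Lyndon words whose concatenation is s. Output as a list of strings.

["abacccbbacb", "ab", "a"]

emit factor 1: 'abacccbbacb' (i=0, period=11)
emit factor 2: 'ab' (i=11, period=2)
emit factor 3: 'a' (i=13, period=1)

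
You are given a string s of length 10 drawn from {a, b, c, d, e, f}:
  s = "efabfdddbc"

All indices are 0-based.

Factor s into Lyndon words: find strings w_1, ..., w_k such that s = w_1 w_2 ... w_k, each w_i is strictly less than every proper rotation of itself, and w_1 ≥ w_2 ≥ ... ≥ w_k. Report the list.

emit factor 1: 'ef' (i=0, period=2)
emit factor 2: 'abfdddbc' (i=2, period=8)

["ef", "abfdddbc"]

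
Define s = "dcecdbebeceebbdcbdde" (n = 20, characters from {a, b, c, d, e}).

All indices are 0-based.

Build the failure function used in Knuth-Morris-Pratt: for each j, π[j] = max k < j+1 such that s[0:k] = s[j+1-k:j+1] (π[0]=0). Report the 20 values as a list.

π[0] = 0
j=1 s[j]='c': π[1]=0 (border '')
j=2 s[j]='e': π[2]=0 (border '')
j=3 s[j]='c': π[3]=0 (border '')
j=4 s[j]='d': π[4]=1 (border 'd')
j=5 s[j]='b': k: 1→0; π[5]=0 (border '')
j=6 s[j]='e': π[6]=0 (border '')
j=7 s[j]='b': π[7]=0 (border '')
j=8 s[j]='e': π[8]=0 (border '')
j=9 s[j]='c': π[9]=0 (border '')
j=10 s[j]='e': π[10]=0 (border '')
j=11 s[j]='e': π[11]=0 (border '')
j=12 s[j]='b': π[12]=0 (border '')
j=13 s[j]='b': π[13]=0 (border '')
j=14 s[j]='d': π[14]=1 (border 'd')
j=15 s[j]='c': π[15]=2 (border 'dc')
j=16 s[j]='b': k: 2→0; π[16]=0 (border '')
j=17 s[j]='d': π[17]=1 (border 'd')
j=18 s[j]='d': k: 1→0; π[18]=1 (border 'd')
j=19 s[j]='e': k: 1→0; π[19]=0 (border '')

[0, 0, 0, 0, 1, 0, 0, 0, 0, 0, 0, 0, 0, 0, 1, 2, 0, 1, 1, 0]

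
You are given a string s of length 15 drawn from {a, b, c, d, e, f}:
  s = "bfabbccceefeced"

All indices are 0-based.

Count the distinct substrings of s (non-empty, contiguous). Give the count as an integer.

rank | idx | suffix
   0 |   2 | abbccceefeced
   1 |   3 | bbccceefeced
   2 |   4 | bccceefeced
   3 |   0 | bfabbccceefeced
   4 |   5 | ccceefeced
   5 |   6 | cceefeced
   6 |  12 | ced
   7 |   7 | ceefeced
   8 |  14 | d
   9 |  11 | eced
  10 |  13 | ed
  11 |   8 | eefeced
  12 |   9 | efeced
  13 |   1 | fabbccceefeced
  14 |  10 | feced

SA = [2, 3, 4, 0, 5, 6, 12, 7, 14, 11, 13, 8, 9, 1, 10]
i: (SA[i-1],SA[i]) lcp shared
  1: (2,3) 0 ''
  2: (3,4) 1 'b'
  3: (4,0) 1 'b'
  4: (0,5) 0 ''
  5: (5,6) 2 'cc'
  6: (6,12) 1 'c'
  7: (12,7) 2 'ce'
  8: (7,14) 0 ''
  9: (14,11) 0 ''
  10: (11,13) 1 'e'
  11: (13,8) 1 'e'
  12: (8,9) 1 'e'
  13: (9,1) 0 ''
  14: (1,10) 1 'f'

n(n+1)/2 = 15·16/2 = 120
Σ LCP = 0 + 0 + 1 + 1 + 0 + 2 + 1 + 2 + 0 + 0 + 1 + 1 + 1 + 0 + 1 = 11
distinct = 120 − 11 = 109

109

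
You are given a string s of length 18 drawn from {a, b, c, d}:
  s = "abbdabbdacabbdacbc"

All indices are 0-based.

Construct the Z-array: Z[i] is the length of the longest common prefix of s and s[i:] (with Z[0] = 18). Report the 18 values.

Z[0]=18
i=1: outside box; Z[1]=0
i=2: outside box; Z[2]=0
i=3: outside box; Z[3]=0
i=4: outside box; Z[4]=5 grow→box=[4,9)
i=5: min(r-i=4, Z[1]=0)=0; Z[5]=0
i=6: min(r-i=3, Z[2]=0)=0; Z[6]=0
i=7: min(r-i=2, Z[3]=0)=0; Z[7]=0
i=8: min(r-i=1, Z[4]=5)=1; Z[8]=1
i=9: outside box; Z[9]=0
i=10: outside box; Z[10]=5 grow→box=[10,15)
i=11: min(r-i=4, Z[1]=0)=0; Z[11]=0
i=12: min(r-i=3, Z[2]=0)=0; Z[12]=0
i=13: min(r-i=2, Z[3]=0)=0; Z[13]=0
i=14: min(r-i=1, Z[4]=5)=1; Z[14]=1
i=15: outside box; Z[15]=0
i=16: outside box; Z[16]=0
i=17: outside box; Z[17]=0

[18, 0, 0, 0, 5, 0, 0, 0, 1, 0, 5, 0, 0, 0, 1, 0, 0, 0]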